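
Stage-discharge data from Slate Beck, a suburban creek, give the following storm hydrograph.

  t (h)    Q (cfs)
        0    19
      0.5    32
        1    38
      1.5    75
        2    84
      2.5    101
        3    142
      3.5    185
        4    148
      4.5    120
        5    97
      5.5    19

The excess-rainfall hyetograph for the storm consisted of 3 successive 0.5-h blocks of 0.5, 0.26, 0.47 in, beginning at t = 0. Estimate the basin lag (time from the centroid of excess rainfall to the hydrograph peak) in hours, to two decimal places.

Centroid of excess rainfall: t_c = Σ P_i·t̄_i / ΣP_i = 0.7378 h (block centres at 0.25, 0.75, 1.25 h).
Hydrograph peak occurs at t = 3.5 h, so basin lag t_L = 3.5 − 0.7378 = 2.76 h.

t_L ≈ 2.76 h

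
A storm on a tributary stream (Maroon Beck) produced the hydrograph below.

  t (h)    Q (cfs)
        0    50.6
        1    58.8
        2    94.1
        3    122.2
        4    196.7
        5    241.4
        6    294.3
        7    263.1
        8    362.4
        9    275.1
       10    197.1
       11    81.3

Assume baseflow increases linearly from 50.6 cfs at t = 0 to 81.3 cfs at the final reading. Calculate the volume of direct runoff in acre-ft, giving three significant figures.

Direct-runoff ordinates (Q − Q_b): 0.00, 5.41, 37.92, 63.23, 134.94, 176.85, 226.95, 192.96, 289.47, 199.38, 118.59, 0.00 cfs.
ΣQ_DR = 1446 cfs.
With Δt = 1 h = 3600 s, V = ΣQ_DR · Δt = 1446 × 3600 = 5.20 × 10^6 ft³ = 119 acre-ft.

V ≈ 119 acre-ft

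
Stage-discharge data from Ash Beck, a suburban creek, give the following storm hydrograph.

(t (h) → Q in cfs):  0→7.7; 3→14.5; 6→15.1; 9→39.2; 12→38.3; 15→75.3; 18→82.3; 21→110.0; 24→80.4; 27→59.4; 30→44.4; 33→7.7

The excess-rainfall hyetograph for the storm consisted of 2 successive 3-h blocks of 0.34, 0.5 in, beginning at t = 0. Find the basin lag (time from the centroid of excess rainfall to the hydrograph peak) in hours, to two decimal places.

Centroid of excess rainfall: t_c = Σ P_i·t̄_i / ΣP_i = 3.2857 h (block centres at 1.5, 4.5 h).
Hydrograph peak occurs at t = 21 h, so basin lag t_L = 21 − 3.2857 = 17.71 h.

t_L ≈ 17.71 h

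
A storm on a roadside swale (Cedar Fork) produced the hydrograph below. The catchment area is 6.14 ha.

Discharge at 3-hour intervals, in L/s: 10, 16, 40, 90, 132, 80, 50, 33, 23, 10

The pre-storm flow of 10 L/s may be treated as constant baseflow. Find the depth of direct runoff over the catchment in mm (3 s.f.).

Direct runoff: 0.0, 6.0, 30.0, 80.0, 122.0, 70.0, 40.0, 23.0, 13.0, 0.0 L/s; ΣQ_DR = 384.0 L/s.
V = ΣQ_DR · Δt = 384.0 × 10800 s = 4.147 × 10^6 L.
Over A = 6.14 ha, depth = V / A = 67.5 mm.

d ≈ 67.5 mm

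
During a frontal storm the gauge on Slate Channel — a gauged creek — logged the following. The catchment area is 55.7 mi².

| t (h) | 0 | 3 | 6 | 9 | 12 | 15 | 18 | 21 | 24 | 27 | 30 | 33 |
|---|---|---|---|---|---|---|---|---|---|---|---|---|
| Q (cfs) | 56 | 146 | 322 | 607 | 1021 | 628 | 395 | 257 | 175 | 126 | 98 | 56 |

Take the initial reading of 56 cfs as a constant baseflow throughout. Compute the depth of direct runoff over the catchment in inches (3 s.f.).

d ≈ 0.268 in

Direct runoff: 0.0, 90.0, 266.0, 551.0, 965.0, 572.0, 339.0, 201.0, 119.0, 70.0, 42.0, 0.0 cfs; ΣQ_DR = 3215 cfs.
V = ΣQ_DR · Δt = 3215 × 10800 s = 3.472 × 10^7 ft³.
Over A = 55.7 mi², depth = V / A = 0.268 in.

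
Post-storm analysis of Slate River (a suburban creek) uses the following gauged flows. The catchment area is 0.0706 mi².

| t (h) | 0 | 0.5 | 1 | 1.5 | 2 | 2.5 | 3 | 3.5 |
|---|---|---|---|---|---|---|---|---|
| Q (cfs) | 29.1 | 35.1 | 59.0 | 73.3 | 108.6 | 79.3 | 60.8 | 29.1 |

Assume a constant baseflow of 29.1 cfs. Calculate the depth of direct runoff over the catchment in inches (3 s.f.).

Direct runoff: 0.0, 6.0, 29.9, 44.2, 79.5, 50.2, 31.7, 0.0 cfs; ΣQ_DR = 241.5 cfs.
V = ΣQ_DR · Δt = 241.5 × 1800 s = 4.347 × 10^5 ft³.
Over A = 0.0706 mi², depth = V / A = 2.65 in.

d ≈ 2.65 in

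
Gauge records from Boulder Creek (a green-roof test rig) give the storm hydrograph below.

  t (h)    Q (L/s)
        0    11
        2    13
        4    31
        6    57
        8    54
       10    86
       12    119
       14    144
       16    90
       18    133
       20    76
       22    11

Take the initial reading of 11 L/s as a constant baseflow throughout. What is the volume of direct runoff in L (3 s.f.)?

Direct-runoff ordinates (Q − Q_b): 0.0, 2.0, 20.0, 46.0, 43.0, 75.0, 108.0, 133.0, 79.0, 122.0, 65.0, 0.0 L/s.
ΣQ_DR = 693.0 L/s.
With Δt = 2 h = 7200 s, V = ΣQ_DR · Δt = 693.0 × 7200 = 4.99 × 10^6 L.

V ≈ 4.99 × 10^6 L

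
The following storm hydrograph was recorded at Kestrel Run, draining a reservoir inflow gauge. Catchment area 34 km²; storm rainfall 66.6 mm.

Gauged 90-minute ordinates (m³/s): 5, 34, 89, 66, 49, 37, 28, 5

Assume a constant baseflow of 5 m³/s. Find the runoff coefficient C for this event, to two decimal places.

C ≈ 0.65

ΣQ_DR = 273.0 m³/s; V = ΣQ_DR·Δt = 1.474 × 10^6 m³.
Runoff depth d = V / A = 43.36 mm.
C = d / P = 43.36 / 66.6 = 0.65.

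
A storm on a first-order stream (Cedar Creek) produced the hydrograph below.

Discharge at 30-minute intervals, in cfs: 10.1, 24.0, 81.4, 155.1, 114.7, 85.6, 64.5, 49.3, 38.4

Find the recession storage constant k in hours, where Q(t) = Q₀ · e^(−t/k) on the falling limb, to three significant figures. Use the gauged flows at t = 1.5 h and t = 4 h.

k ≈ 1.79 h

On the falling limb, Q drops from 155.1 to 38.4 cfs between t = 1.5 h and t = 4 h (Δt = 2.5 h).
k = −Δt / ln(Q₂/Q₁) = −2.5 / ln(38.4/155.1) = 1.79 h.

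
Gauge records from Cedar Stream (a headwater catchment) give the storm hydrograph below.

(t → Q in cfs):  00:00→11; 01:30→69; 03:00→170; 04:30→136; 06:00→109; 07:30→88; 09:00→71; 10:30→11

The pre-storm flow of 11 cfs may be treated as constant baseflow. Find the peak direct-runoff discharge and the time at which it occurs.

Subtracting baseflow gives direct-runoff ordinates: 0.0, 58.0, 159.0, 125.0, 98.0, 77.0, 60.0, 0.0 cfs.
The maximum is 159.0 cfs, occurring at the reading for t = 03:00.

Q_p = 159.0 cfs at t = 03:00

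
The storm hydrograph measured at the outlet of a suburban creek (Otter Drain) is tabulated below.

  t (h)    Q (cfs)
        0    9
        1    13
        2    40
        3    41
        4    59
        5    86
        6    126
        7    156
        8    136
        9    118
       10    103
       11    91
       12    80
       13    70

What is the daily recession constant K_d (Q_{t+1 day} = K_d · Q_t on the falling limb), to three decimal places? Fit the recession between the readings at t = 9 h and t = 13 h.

Between t = 9 h and t = 13 h the flow falls from 118 to 70 cfs over 4×1 h = 4 h.
Per-interval ratio K = (70/118)^(1/4) = 0.8776; K_d = K^(24/1) = 0.044.

K_d ≈ 0.044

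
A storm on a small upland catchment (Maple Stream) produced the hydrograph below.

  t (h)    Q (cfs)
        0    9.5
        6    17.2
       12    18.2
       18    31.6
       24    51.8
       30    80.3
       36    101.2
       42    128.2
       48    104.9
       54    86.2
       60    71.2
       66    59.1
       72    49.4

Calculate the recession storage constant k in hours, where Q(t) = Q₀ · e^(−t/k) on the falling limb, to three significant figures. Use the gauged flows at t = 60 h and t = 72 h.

k ≈ 32.8 h

On the falling limb, Q drops from 71.2 to 49.4 cfs between t = 60 h and t = 72 h (Δt = 12 h).
k = −Δt / ln(Q₂/Q₁) = −12 / ln(49.4/71.2) = 32.8 h.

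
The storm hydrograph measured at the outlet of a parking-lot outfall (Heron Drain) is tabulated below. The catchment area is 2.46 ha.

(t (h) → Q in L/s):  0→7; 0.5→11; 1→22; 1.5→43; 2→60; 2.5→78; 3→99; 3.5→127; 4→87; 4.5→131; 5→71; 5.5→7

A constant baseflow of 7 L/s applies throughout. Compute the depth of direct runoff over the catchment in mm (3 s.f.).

d ≈ 48.2 mm

Direct runoff: 0.0, 4.0, 15.0, 36.0, 53.0, 71.0, 92.0, 120.0, 80.0, 124.0, 64.0, 0.0 L/s; ΣQ_DR = 659.0 L/s.
V = ΣQ_DR · Δt = 659.0 × 1800 s = 1.186 × 10^6 L.
Over A = 2.46 ha, depth = V / A = 48.2 mm.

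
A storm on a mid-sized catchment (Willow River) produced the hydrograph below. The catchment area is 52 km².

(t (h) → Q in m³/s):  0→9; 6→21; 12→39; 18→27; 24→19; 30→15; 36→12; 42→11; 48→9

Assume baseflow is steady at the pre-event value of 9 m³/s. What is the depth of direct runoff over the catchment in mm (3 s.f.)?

Direct runoff: 0.0, 12.0, 30.0, 18.0, 10.0, 6.0, 3.0, 2.0, 0.0 m³/s; ΣQ_DR = 81.00 m³/s.
V = ΣQ_DR · Δt = 81.00 × 21600 s = 1.750 × 10^6 m³.
Over A = 52 km², depth = V / A = 33.6 mm.

d ≈ 33.6 mm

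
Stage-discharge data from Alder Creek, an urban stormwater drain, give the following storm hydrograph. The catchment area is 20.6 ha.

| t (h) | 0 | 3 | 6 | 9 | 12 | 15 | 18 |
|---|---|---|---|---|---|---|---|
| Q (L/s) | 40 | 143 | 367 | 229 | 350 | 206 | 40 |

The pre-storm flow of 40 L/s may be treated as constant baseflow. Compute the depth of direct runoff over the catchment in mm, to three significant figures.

Direct runoff: 0.0, 103.0, 327.0, 189.0, 310.0, 166.0, 0.0 L/s; ΣQ_DR = 1095 L/s.
V = ΣQ_DR · Δt = 1095 × 10800 s = 1.183 × 10^7 L.
Over A = 20.6 ha, depth = V / A = 57.4 mm.

d ≈ 57.4 mm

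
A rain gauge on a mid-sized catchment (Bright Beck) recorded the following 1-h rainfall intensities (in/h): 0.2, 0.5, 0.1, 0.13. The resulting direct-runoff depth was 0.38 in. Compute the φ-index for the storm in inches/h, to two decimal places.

Only the 2 blocks with intensity above φ contribute runoff: 0.2, 0.5 in/h.
Σ(I−φ)·Δt = d  ⇒  (0.2+0.5 − 2φ)·1 = 0.38
φ = (0.7000 − 0.38/1) / 2 = 0.16 in/h.

φ ≈ 0.16 in/h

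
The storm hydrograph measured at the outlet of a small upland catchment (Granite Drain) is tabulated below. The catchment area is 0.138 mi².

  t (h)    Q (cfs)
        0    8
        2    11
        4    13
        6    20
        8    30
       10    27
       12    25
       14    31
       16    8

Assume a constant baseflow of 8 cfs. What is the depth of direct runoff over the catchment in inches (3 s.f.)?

d ≈ 2.27 in

Direct runoff: 0.0, 3.0, 5.0, 12.0, 22.0, 19.0, 17.0, 23.0, 0.0 cfs; ΣQ_DR = 101.0 cfs.
V = ΣQ_DR · Δt = 101.0 × 7200 s = 7.272 × 10^5 ft³.
Over A = 0.138 mi², depth = V / A = 2.27 in.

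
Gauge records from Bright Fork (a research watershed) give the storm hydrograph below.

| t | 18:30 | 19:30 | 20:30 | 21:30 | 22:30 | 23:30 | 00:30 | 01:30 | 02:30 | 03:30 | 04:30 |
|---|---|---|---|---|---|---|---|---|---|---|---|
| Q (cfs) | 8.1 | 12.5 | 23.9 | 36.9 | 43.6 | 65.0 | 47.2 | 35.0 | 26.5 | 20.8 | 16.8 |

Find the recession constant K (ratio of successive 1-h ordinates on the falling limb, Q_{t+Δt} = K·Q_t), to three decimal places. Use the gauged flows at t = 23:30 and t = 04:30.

Using the recession-limb readings at t = 23:30 and t = 04:30: Q falls from 65.0 to 16.8 cfs over 5 intervals.
K = (Q₂/Q₁)^(1/5) = (16.8/65.0)^(1/5) = 0.763.

K ≈ 0.763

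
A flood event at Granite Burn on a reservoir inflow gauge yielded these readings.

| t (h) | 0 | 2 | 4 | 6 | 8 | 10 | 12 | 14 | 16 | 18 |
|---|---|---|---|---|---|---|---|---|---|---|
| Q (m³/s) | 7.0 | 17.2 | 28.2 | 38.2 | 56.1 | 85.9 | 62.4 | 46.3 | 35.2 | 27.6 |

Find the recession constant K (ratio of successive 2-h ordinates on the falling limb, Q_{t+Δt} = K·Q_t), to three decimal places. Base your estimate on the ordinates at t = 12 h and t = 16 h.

Using the recession-limb readings at t = 12 h and t = 16 h: Q falls from 62.4 to 35.2 m³/s over 2 intervals.
K = (Q₂/Q₁)^(1/2) = (35.2/62.4)^(1/2) = 0.751.

K ≈ 0.751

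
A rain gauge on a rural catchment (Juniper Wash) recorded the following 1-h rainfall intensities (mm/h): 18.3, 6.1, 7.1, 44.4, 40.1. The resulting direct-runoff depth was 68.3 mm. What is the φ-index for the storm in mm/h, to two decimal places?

φ ≈ 11.50 mm/h

Only the 3 blocks with intensity above φ contribute runoff: 18.3, 44.4, 40.1 mm/h.
Σ(I−φ)·Δt = d  ⇒  (18.3+44.4+40.1 − 3φ)·1 = 68.3
φ = (102.8 − 68.3/1) / 3 = 11.50 mm/h.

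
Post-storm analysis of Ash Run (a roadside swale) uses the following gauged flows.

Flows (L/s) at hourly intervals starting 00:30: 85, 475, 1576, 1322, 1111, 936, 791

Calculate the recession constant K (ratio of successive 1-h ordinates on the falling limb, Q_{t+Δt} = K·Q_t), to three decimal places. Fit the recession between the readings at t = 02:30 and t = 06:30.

Using the recession-limb readings at t = 02:30 and t = 06:30: Q falls from 1576 to 791 L/s over 4 intervals.
K = (Q₂/Q₁)^(1/4) = (791/1576)^(1/4) = 0.842.

K ≈ 0.842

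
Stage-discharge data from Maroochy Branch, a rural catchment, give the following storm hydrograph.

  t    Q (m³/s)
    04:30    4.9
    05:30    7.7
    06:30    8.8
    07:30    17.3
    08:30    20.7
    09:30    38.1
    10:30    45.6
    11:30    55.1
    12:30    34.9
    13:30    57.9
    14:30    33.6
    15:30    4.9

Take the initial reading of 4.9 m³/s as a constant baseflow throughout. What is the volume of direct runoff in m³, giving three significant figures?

Direct-runoff ordinates (Q − Q_b): 0.0, 2.8, 3.9, 12.4, 15.8, 33.2, 40.7, 50.2, 30.0, 53.0, 28.7, 0.0 m³/s.
ΣQ_DR = 270.7 m³/s.
With Δt = 1 h = 3600 s, V = ΣQ_DR · Δt = 270.7 × 3600 = 9.75 × 10^5 m³.

V ≈ 9.75 × 10^5 m³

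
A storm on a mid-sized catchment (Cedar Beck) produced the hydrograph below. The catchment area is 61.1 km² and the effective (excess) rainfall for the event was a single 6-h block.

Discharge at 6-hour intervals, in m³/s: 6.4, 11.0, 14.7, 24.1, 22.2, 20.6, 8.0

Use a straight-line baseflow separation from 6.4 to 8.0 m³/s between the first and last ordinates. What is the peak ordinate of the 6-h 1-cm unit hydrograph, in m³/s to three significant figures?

Direct runoff: 0.00, 4.33, 7.77, 16.90, 14.73, 12.87, 0.00 m³/s; ΣQ_DR = 56.60 m³/s, peak = 16.90 m³/s.
Runoff depth d = ΣQ_DR·Δt / A = 56.60 × 21600 / (61.1 km²) = 20.01 mm.
The 1-cm UH is the DRH scaled by (10 mm)/d, so U_p = 16.90 × 10/20.01 = 8.45 m³/s.

U_p ≈ 8.45 m³/s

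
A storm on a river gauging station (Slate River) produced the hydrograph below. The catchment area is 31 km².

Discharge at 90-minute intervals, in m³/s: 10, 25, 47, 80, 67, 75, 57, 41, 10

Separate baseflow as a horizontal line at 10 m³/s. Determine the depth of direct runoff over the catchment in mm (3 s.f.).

d ≈ 56.1 mm

Direct runoff: 0.0, 15.0, 37.0, 70.0, 57.0, 65.0, 47.0, 31.0, 0.0 m³/s; ΣQ_DR = 322.0 m³/s.
V = ΣQ_DR · Δt = 322.0 × 5400 s = 1.739 × 10^6 m³.
Over A = 31 km², depth = V / A = 56.1 mm.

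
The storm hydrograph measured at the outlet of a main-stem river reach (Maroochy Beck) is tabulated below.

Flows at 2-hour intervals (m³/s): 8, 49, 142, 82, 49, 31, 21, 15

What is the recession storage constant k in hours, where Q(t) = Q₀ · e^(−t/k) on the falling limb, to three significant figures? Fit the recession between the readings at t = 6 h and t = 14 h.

On the falling limb, Q drops from 82 to 15 m³/s between t = 6 h and t = 14 h (Δt = 8 h).
k = −Δt / ln(Q₂/Q₁) = −8 / ln(15/82) = 4.71 h.

k ≈ 4.71 h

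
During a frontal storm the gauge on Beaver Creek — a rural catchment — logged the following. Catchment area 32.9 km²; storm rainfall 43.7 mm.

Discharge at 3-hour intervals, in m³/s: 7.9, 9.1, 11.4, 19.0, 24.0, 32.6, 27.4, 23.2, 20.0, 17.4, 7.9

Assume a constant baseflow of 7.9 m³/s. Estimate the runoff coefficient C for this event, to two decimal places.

ΣQ_DR = 113.0 m³/s; V = ΣQ_DR·Δt = 1.220 × 10^6 m³.
Runoff depth d = V / A = 37.09 mm.
C = d / P = 37.09 / 43.7 = 0.85.

C ≈ 0.85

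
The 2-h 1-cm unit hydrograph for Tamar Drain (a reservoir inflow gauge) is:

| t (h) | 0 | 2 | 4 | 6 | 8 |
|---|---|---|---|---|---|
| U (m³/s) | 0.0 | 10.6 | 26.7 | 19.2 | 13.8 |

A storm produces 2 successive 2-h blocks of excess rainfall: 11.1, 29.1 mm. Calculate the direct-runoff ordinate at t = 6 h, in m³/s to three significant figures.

Q ≈ 99.0 m³/s

By discrete convolution, Q_j = Σ (P_i / 10 mm) · U_{j−i}.
At t = 6 h (j=3): Q = (11.1/10)·19.2 + (29.1/10)·26.7 = 99.0 m³/s.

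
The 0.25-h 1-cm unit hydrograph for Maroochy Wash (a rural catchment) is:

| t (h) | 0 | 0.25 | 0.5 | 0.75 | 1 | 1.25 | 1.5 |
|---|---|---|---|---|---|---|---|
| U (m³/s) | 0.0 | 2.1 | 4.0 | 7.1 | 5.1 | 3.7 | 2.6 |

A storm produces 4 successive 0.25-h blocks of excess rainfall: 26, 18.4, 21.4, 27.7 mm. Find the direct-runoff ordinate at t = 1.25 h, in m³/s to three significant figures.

Q ≈ 45.3 m³/s

By discrete convolution, Q_j = Σ (P_i / 10 mm) · U_{j−i}.
At t = 1.25 h (j=5): Q = (26/10)·3.7 + (18.4/10)·5.1 + (21.4/10)·7.1 + (27.7/10)·4.0 = 45.3 m³/s.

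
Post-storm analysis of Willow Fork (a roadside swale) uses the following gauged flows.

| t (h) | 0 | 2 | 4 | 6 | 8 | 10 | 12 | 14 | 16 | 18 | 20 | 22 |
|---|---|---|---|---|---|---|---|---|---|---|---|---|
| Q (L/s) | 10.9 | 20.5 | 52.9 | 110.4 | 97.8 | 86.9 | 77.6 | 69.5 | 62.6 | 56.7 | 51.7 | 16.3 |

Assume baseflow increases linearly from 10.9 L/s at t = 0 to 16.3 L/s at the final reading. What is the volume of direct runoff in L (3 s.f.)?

V ≈ 3.96 × 10^6 L

Direct-runoff ordinates (Q − Q_b): 0.00, 9.11, 41.02, 98.03, 84.94, 73.55, 63.75, 55.16, 47.77, 41.38, 35.89, 0.00 L/s.
ΣQ_DR = 550.6 L/s.
With Δt = 2 h = 7200 s, V = ΣQ_DR · Δt = 550.6 × 7200 = 3.96 × 10^6 L.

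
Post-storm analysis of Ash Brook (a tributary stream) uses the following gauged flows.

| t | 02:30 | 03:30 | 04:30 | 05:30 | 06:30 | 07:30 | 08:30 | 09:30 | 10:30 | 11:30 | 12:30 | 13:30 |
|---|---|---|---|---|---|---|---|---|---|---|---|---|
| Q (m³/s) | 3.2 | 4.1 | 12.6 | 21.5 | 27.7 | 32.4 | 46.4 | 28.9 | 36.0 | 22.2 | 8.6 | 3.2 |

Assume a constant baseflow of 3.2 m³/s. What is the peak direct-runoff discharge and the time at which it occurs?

Q_p = 43.2 m³/s at t = 08:30

Subtracting baseflow gives direct-runoff ordinates: 0.0, 0.9, 9.4, 18.3, 24.5, 29.2, 43.2, 25.7, 32.8, 19.0, 5.4, 0.0 m³/s.
The maximum is 43.2 m³/s, occurring at the reading for t = 08:30.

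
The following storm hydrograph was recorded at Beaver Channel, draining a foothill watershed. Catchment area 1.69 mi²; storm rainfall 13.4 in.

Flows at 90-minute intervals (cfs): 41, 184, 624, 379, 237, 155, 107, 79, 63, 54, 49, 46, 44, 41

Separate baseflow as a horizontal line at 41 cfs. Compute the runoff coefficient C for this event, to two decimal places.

ΣQ_DR = 1529 cfs; V = ΣQ_DR·Δt = 8.257 × 10^6 ft³.
Runoff depth d = V / A = 2.103 in.
C = d / P = 2.103 / 13.4 = 0.16.

C ≈ 0.16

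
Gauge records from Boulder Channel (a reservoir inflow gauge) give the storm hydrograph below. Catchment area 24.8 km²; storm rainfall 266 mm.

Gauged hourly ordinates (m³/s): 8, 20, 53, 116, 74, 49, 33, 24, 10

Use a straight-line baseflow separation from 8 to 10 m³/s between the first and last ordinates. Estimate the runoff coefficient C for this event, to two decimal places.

C ≈ 0.17

ΣQ_DR = 306.0 m³/s; V = ΣQ_DR·Δt = 1.102 × 10^6 m³.
Runoff depth d = V / A = 44.42 mm.
C = d / P = 44.42 / 266 = 0.17.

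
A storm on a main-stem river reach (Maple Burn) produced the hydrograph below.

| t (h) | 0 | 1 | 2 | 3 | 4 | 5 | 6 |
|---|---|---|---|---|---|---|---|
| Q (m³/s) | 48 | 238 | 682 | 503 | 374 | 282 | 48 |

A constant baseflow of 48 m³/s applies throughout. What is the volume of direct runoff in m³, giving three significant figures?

Direct-runoff ordinates (Q − Q_b): 0.0, 190.0, 634.0, 455.0, 326.0, 234.0, 0.0 m³/s.
ΣQ_DR = 1839 m³/s.
With Δt = 1 h = 3600 s, V = ΣQ_DR · Δt = 1839 × 3600 = 6.62 × 10^6 m³.

V ≈ 6.62 × 10^6 m³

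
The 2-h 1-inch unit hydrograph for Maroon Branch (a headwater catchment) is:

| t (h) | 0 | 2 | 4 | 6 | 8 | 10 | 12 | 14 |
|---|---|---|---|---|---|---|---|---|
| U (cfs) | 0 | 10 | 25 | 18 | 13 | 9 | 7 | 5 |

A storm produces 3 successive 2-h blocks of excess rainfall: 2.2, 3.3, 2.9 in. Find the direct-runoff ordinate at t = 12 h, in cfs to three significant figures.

By discrete convolution, Q_j = Σ (P_i / 1 in) · U_{j−i}.
At t = 12 h (j=6): Q = (2.2/1)·7 + (3.3/1)·9 + (2.9/1)·13 = 82.8 cfs.

Q ≈ 82.8 cfs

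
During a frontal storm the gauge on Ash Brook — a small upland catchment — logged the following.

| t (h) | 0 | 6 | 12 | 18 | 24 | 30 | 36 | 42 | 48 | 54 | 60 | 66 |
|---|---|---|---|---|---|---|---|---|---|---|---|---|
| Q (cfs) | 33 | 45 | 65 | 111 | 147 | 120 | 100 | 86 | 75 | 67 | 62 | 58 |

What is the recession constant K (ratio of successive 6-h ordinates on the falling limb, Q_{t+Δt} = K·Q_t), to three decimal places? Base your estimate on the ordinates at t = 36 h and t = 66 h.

K ≈ 0.897

Using the recession-limb readings at t = 36 h and t = 66 h: Q falls from 100 to 58 cfs over 5 intervals.
K = (Q₂/Q₁)^(1/5) = (58/100)^(1/5) = 0.897.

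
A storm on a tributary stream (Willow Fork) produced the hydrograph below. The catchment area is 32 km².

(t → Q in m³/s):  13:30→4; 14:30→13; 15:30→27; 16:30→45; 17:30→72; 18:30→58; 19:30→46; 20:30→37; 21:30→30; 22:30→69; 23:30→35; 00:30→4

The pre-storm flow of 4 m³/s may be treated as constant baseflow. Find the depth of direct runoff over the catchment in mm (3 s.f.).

Direct runoff: 0.0, 9.0, 23.0, 41.0, 68.0, 54.0, 42.0, 33.0, 26.0, 65.0, 31.0, 0.0 m³/s; ΣQ_DR = 392.0 m³/s.
V = ΣQ_DR · Δt = 392.0 × 3600 s = 1.411 × 10^6 m³.
Over A = 32 km², depth = V / A = 44.1 mm.

d ≈ 44.1 mm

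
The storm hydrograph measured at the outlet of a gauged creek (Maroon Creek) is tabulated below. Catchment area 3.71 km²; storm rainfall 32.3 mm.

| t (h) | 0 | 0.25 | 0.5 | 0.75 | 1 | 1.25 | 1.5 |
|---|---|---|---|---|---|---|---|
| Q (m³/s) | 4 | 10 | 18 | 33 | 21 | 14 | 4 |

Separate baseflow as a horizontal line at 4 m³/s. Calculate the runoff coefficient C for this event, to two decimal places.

ΣQ_DR = 76.00 m³/s; V = ΣQ_DR·Δt = 68400 m³.
Runoff depth d = V / A = 18.44 mm.
C = d / P = 18.44 / 32.3 = 0.57.

C ≈ 0.57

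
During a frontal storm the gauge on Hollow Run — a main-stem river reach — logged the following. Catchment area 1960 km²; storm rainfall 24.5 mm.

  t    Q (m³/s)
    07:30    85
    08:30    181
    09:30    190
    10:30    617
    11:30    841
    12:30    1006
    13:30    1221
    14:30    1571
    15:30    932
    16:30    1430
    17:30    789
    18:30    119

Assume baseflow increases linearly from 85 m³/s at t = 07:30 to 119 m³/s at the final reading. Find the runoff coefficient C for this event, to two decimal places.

ΣQ_DR = 7758 m³/s; V = ΣQ_DR·Δt = 2.793 × 10^7 m³.
Runoff depth d = V / A = 14.25 mm.
C = d / P = 14.25 / 24.5 = 0.58.

C ≈ 0.58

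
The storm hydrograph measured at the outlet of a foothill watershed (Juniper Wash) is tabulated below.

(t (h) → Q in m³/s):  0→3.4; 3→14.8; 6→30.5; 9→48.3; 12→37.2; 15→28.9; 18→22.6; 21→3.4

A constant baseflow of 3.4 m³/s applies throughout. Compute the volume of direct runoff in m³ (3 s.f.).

V ≈ 1.75 × 10^6 m³

Direct-runoff ordinates (Q − Q_b): 0.0, 11.4, 27.1, 44.9, 33.8, 25.5, 19.2, 0.0 m³/s.
ΣQ_DR = 161.9 m³/s.
With Δt = 3 h = 10800 s, V = ΣQ_DR · Δt = 161.9 × 10800 = 1.75 × 10^6 m³.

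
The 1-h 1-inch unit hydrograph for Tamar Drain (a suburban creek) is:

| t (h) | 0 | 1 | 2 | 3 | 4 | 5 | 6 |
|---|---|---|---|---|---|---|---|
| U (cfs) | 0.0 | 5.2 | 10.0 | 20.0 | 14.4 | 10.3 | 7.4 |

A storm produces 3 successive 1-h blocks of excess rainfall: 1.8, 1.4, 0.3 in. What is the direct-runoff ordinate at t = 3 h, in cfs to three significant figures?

Q ≈ 51.6 cfs

By discrete convolution, Q_j = Σ (P_i / 1 in) · U_{j−i}.
At t = 3 h (j=3): Q = (1.8/1)·20.0 + (1.4/1)·10.0 + (0.3/1)·5.2 = 51.6 cfs.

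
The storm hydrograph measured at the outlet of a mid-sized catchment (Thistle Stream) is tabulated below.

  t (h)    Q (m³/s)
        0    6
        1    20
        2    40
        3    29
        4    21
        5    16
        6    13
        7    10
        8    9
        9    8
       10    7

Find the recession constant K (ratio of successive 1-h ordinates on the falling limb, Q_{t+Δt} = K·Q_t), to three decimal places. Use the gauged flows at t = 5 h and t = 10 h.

K ≈ 0.848

Using the recession-limb readings at t = 5 h and t = 10 h: Q falls from 16 to 7 m³/s over 5 intervals.
K = (Q₂/Q₁)^(1/5) = (7/16)^(1/5) = 0.848.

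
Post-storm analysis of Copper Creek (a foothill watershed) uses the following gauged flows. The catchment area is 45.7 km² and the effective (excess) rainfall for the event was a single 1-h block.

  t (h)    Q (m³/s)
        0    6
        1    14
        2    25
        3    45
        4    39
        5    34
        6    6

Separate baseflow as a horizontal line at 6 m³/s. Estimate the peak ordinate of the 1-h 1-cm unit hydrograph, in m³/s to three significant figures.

Direct runoff: 0.0, 8.0, 19.0, 39.0, 33.0, 28.0, 0.0 m³/s; ΣQ_DR = 127.0 m³/s, peak = 39.0 m³/s.
Runoff depth d = ΣQ_DR·Δt / A = 127.0 × 3600 / (45.7 km²) = 10.00 mm.
The 1-cm UH is the DRH scaled by (10 mm)/d, so U_p = 39.0 × 10/10.00 = 39.0 m³/s.

U_p ≈ 39.0 m³/s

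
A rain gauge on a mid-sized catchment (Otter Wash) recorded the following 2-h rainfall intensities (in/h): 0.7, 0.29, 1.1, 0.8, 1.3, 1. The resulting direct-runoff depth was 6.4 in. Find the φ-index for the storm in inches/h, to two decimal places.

Only the 5 blocks with intensity above φ contribute runoff: 0.7, 1.1, 0.8, 1.3, 1 in/h.
Σ(I−φ)·Δt = d  ⇒  (0.7+1.1+0.8+1.3+1 − 5φ)·2 = 6.4
φ = (4.900 − 6.4/2) / 5 = 0.34 in/h.

φ ≈ 0.34 in/h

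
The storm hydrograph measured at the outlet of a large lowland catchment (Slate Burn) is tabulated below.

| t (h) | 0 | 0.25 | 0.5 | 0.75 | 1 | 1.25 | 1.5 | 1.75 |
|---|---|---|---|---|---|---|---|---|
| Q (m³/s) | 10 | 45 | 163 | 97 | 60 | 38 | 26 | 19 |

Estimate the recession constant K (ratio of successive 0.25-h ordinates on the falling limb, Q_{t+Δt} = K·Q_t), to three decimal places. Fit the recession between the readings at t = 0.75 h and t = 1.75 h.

K ≈ 0.665

Using the recession-limb readings at t = 0.75 h and t = 1.75 h: Q falls from 97 to 19 m³/s over 4 intervals.
K = (Q₂/Q₁)^(1/4) = (19/97)^(1/4) = 0.665.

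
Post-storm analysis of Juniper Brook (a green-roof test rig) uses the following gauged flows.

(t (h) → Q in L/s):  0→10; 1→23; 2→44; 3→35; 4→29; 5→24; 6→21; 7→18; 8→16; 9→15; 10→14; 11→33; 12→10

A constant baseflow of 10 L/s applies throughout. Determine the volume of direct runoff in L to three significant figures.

V ≈ 5.83 × 10^5 L

Direct-runoff ordinates (Q − Q_b): 0.0, 13.0, 34.0, 25.0, 19.0, 14.0, 11.0, 8.0, 6.0, 5.0, 4.0, 23.0, 0.0 L/s.
ΣQ_DR = 162.0 L/s.
With Δt = 1 h = 3600 s, V = ΣQ_DR · Δt = 162.0 × 3600 = 5.83 × 10^5 L.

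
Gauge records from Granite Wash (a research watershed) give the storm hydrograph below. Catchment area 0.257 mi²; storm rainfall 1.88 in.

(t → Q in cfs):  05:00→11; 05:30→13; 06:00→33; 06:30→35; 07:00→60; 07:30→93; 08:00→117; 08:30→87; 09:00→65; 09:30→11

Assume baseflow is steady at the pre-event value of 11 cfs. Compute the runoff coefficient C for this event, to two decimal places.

ΣQ_DR = 415.0 cfs; V = ΣQ_DR·Δt = 7.470 × 10^5 ft³.
Runoff depth d = V / A = 1.251 in.
C = d / P = 1.251 / 1.88 = 0.67.

C ≈ 0.67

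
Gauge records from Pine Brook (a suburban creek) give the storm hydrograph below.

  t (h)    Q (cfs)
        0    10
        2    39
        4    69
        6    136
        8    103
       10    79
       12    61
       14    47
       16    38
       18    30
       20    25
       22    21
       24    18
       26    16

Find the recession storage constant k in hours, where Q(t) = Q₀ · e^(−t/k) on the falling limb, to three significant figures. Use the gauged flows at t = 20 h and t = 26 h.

On the falling limb, Q drops from 25 to 16 cfs between t = 20 h and t = 26 h (Δt = 6 h).
k = −Δt / ln(Q₂/Q₁) = −6 / ln(16/25) = 13.4 h.

k ≈ 13.4 h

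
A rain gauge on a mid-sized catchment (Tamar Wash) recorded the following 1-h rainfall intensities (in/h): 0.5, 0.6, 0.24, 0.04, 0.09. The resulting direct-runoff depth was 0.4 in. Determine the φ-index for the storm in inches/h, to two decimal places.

φ ≈ 0.35 in/h

Only the 2 blocks with intensity above φ contribute runoff: 0.5, 0.6 in/h.
Σ(I−φ)·Δt = d  ⇒  (0.5+0.6 − 2φ)·1 = 0.4
φ = (1.100 − 0.4/1) / 2 = 0.35 in/h.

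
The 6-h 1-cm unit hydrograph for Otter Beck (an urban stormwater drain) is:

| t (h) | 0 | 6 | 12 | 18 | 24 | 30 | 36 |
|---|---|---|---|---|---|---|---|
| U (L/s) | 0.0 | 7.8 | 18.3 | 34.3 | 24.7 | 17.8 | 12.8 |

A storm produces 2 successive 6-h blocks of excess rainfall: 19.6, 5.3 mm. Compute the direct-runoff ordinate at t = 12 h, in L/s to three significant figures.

Q ≈ 40.0 L/s

By discrete convolution, Q_j = Σ (P_i / 10 mm) · U_{j−i}.
At t = 12 h (j=2): Q = (19.6/10)·18.3 + (5.3/10)·7.8 = 40.0 L/s.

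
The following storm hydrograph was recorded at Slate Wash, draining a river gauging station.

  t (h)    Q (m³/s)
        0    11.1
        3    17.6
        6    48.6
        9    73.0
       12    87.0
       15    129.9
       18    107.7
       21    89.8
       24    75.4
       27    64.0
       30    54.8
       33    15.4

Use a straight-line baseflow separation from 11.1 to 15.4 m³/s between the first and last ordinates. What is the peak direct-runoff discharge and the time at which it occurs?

Subtracting baseflow gives direct-runoff ordinates: 0.00, 6.11, 36.72, 60.73, 74.34, 116.85, 94.25, 75.96, 61.17, 49.38, 39.79, 0.00 m³/s.
The maximum is 116.85 m³/s, occurring at the reading for t = 15 h.

Q_p = 116.85 m³/s at t = 15 h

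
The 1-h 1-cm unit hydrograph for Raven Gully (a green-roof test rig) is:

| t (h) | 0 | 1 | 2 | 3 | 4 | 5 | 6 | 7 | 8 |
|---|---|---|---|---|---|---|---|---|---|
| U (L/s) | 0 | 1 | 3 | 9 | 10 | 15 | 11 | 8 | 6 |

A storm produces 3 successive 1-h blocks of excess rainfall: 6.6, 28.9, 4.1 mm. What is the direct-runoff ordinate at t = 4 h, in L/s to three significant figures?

Q ≈ 33.8 L/s

By discrete convolution, Q_j = Σ (P_i / 10 mm) · U_{j−i}.
At t = 4 h (j=4): Q = (6.6/10)·10 + (28.9/10)·9 + (4.1/10)·3 = 33.8 L/s.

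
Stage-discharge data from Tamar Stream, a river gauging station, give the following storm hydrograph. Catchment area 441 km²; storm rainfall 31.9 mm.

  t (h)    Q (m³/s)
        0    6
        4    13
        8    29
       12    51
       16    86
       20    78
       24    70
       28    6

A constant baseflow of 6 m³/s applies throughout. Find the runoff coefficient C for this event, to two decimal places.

C ≈ 0.30

ΣQ_DR = 291.0 m³/s; V = ΣQ_DR·Δt = 4.190 × 10^6 m³.
Runoff depth d = V / A = 9.502 mm.
C = d / P = 9.502 / 31.9 = 0.30.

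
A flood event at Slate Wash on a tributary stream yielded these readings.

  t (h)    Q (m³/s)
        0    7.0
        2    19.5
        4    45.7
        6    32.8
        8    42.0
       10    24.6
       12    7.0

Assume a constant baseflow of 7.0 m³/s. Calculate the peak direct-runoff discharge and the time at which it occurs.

Q_p = 38.7 m³/s at t = 4 h

Subtracting baseflow gives direct-runoff ordinates: 0.0, 12.5, 38.7, 25.8, 35.0, 17.6, 0.0 m³/s.
The maximum is 38.7 m³/s, occurring at the reading for t = 4 h.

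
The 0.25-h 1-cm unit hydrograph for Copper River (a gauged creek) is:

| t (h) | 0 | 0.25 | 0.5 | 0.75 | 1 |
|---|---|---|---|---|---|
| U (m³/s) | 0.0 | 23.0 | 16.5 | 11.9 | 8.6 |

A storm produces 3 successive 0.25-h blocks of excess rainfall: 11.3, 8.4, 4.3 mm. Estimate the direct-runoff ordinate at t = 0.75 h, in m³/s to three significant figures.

By discrete convolution, Q_j = Σ (P_i / 10 mm) · U_{j−i}.
At t = 0.75 h (j=3): Q = (11.3/10)·11.9 + (8.4/10)·16.5 + (4.3/10)·23.0 = 37.2 m³/s.

Q ≈ 37.2 m³/s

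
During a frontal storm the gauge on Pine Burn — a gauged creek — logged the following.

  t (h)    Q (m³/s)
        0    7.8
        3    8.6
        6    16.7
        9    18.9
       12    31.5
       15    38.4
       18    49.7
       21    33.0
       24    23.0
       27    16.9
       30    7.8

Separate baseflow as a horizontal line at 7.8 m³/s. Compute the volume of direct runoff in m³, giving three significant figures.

V ≈ 1.80 × 10^6 m³

Direct-runoff ordinates (Q − Q_b): 0.0, 0.8, 8.9, 11.1, 23.7, 30.6, 41.9, 25.2, 15.2, 9.1, 0.0 m³/s.
ΣQ_DR = 166.5 m³/s.
With Δt = 3 h = 10800 s, V = ΣQ_DR · Δt = 166.5 × 10800 = 1.80 × 10^6 m³.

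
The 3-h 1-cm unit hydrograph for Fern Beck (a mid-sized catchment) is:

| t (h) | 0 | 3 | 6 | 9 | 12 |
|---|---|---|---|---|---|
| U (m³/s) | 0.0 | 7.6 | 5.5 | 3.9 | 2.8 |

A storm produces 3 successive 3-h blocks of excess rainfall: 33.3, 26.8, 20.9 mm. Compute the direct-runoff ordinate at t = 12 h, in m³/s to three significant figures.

Q ≈ 31.3 m³/s

By discrete convolution, Q_j = Σ (P_i / 10 mm) · U_{j−i}.
At t = 12 h (j=4): Q = (33.3/10)·2.8 + (26.8/10)·3.9 + (20.9/10)·5.5 = 31.3 m³/s.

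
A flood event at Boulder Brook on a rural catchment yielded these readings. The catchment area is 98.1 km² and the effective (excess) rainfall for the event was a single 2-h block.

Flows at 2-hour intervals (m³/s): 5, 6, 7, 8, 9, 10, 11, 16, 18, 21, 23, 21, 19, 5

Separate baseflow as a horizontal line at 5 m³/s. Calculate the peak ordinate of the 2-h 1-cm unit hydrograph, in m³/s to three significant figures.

U_p ≈ 22.5 m³/s

Direct runoff: 0.0, 1.0, 2.0, 3.0, 4.0, 5.0, 6.0, 11.0, 13.0, 16.0, 18.0, 16.0, 14.0, 0.0 m³/s; ΣQ_DR = 109.0 m³/s, peak = 18.0 m³/s.
Runoff depth d = ΣQ_DR·Δt / A = 109.0 × 7200 / (98.1 km²) = 8.000 mm.
The 1-cm UH is the DRH scaled by (10 mm)/d, so U_p = 18.0 × 10/8.000 = 22.5 m³/s.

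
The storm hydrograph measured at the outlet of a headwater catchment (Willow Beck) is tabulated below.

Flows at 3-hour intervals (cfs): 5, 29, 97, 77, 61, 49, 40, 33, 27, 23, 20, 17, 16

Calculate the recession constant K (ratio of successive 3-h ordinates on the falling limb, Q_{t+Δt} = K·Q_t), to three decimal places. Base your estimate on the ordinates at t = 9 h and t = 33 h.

K ≈ 0.828

Using the recession-limb readings at t = 9 h and t = 33 h: Q falls from 77 to 17 cfs over 8 intervals.
K = (Q₂/Q₁)^(1/8) = (17/77)^(1/8) = 0.828.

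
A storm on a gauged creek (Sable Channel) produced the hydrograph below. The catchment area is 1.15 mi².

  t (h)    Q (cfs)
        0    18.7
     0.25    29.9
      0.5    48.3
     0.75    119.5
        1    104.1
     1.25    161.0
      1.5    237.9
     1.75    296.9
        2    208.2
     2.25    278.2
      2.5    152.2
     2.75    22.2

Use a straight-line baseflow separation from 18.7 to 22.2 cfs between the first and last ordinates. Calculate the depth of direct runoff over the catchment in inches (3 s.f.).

Direct runoff: 0.00, 10.88, 28.96, 99.85, 84.13, 140.71, 217.29, 275.97, 186.95, 256.64, 130.32, 0.00 cfs; ΣQ_DR = 1432 cfs.
V = ΣQ_DR · Δt = 1432 × 900 s = 1.289 × 10^6 ft³.
Over A = 1.15 mi², depth = V / A = 0.482 in.

d ≈ 0.482 in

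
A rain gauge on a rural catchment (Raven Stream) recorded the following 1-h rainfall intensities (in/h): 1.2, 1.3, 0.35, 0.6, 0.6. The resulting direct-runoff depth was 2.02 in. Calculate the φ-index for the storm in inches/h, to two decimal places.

φ ≈ 0.42 in/h

Only the 4 blocks with intensity above φ contribute runoff: 1.2, 1.3, 0.6, 0.6 in/h.
Σ(I−φ)·Δt = d  ⇒  (1.2+1.3+0.6+0.6 − 4φ)·1 = 2.02
φ = (3.700 − 2.02/1) / 4 = 0.42 in/h.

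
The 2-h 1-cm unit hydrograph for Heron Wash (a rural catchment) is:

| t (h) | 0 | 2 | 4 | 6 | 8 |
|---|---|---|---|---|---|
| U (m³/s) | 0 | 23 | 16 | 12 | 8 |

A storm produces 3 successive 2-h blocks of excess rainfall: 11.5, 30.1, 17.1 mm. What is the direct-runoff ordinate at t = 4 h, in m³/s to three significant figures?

Q ≈ 87.6 m³/s

By discrete convolution, Q_j = Σ (P_i / 10 mm) · U_{j−i}.
At t = 4 h (j=2): Q = (11.5/10)·16 + (30.1/10)·23 + (17.1/10)·0 = 87.6 m³/s.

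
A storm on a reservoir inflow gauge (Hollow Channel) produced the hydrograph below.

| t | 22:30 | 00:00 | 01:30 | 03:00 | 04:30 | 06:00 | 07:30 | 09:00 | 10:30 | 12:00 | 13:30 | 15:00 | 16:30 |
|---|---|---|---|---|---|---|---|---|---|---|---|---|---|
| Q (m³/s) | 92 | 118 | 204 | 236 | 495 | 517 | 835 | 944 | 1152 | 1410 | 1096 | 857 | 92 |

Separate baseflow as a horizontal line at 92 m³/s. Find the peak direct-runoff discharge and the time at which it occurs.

Q_p = 1318.0 m³/s at t = 12:00

Subtracting baseflow gives direct-runoff ordinates: 0.0, 26.0, 112.0, 144.0, 403.0, 425.0, 743.0, 852.0, 1060.0, 1318.0, 1004.0, 765.0, 0.0 m³/s.
The maximum is 1318.0 m³/s, occurring at the reading for t = 12:00.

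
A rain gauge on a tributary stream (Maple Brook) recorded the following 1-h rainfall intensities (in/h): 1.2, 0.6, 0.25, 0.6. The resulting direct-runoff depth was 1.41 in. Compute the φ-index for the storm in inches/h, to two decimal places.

Only the 3 blocks with intensity above φ contribute runoff: 1.2, 0.6, 0.6 in/h.
Σ(I−φ)·Δt = d  ⇒  (1.2+0.6+0.6 − 3φ)·1 = 1.41
φ = (2.400 − 1.41/1) / 3 = 0.33 in/h.

φ ≈ 0.33 in/h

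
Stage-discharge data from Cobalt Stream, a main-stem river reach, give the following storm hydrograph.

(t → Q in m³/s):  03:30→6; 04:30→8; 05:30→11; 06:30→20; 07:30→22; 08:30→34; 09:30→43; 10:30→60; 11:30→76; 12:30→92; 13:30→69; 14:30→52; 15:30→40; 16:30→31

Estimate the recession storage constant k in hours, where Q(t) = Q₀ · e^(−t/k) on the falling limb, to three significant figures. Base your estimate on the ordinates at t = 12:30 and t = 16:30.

On the falling limb, Q drops from 92 to 31 m³/s between t = 12:30 and t = 16:30 (Δt = 4 h).
k = −Δt / ln(Q₂/Q₁) = −4 / ln(31/92) = 3.68 h.

k ≈ 3.68 h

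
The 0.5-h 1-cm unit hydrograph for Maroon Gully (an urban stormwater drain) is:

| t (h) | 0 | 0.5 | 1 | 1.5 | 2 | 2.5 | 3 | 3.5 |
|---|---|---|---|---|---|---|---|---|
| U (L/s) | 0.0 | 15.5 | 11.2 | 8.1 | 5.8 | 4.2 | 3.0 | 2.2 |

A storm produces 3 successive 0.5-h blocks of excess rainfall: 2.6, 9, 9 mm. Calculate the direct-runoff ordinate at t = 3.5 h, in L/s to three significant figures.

By discrete convolution, Q_j = Σ (P_i / 10 mm) · U_{j−i}.
At t = 3.5 h (j=7): Q = (2.6/10)·2.2 + (9/10)·3.0 + (9/10)·4.2 = 7.05 L/s.

Q ≈ 7.05 L/s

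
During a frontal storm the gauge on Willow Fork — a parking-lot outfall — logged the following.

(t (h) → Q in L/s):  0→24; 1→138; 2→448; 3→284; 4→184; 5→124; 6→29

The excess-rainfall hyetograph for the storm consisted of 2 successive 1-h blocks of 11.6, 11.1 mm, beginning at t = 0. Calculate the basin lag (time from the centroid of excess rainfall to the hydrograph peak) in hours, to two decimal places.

Centroid of excess rainfall: t_c = Σ P_i·t̄_i / ΣP_i = 0.9890 h (block centres at 0.5, 1.5 h).
Hydrograph peak occurs at t = 2 h, so basin lag t_L = 2 − 0.9890 = 1.01 h.

t_L ≈ 1.01 h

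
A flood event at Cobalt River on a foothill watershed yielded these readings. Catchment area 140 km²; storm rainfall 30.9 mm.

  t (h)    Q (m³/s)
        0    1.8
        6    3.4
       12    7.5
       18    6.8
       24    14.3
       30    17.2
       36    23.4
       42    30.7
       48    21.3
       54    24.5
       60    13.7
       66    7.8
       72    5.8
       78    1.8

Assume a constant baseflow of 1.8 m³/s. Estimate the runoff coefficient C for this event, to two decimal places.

C ≈ 0.77

ΣQ_DR = 154.8 m³/s; V = ΣQ_DR·Δt = 3.344 × 10^6 m³.
Runoff depth d = V / A = 23.88 mm.
C = d / P = 23.88 / 30.9 = 0.77.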